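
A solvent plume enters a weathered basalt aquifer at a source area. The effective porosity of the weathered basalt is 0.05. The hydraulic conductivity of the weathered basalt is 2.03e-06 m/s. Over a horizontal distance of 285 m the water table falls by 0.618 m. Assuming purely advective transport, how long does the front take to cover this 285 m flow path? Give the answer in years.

103

Convert K: 2.03e-06 m/s × 86400 = 0.1754 m/day.
Hydraulic gradient i = Δh / L = 0.618 / 285 = 0.002168.
Darcy flux q = K · i = 0.1754 × 0.002168 = 0.0003803 m/day.
Seepage velocity v = q / n_e = 0.0003803 / 0.05 = 0.007606 m/day.
Travel time t = L / v = 285 / 0.007606 = 37468 days = 102.6 years.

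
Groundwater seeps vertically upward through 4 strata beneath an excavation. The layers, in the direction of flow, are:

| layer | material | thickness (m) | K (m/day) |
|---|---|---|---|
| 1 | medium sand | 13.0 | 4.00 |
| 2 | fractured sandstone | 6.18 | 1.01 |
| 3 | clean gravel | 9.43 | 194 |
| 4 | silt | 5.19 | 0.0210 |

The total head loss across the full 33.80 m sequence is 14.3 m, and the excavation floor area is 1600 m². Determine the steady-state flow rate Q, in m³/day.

89.2

Flow is perpendicular to layering, so the layers act in series and the equivalent K is the thickness-weighted harmonic mean.
Total thickness L = 13.0 + 6.18 + 9.43 + 5.19 = 33.80 m.
Σ(b_i/K_i) = 13.0/4.00 + 6.18/1.01 + 9.43/194 + 5.19/0.0210 = 256.6 d.
K_eq = L / Σ(b_i/K_i) = 33.80 / 256.6 = 0.1317 m/day.
Q = K_eq · A · (Δh/L) = 0.1317 × 1600 × (14.3/33.80) = 89.18 m³/day.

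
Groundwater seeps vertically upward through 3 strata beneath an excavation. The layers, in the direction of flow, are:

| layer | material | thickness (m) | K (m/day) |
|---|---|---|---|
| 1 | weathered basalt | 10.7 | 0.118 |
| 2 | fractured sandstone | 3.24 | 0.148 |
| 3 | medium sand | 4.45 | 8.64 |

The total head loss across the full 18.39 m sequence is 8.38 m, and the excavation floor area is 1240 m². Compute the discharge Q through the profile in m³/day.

Flow is perpendicular to layering, so the layers act in series and the equivalent K is the thickness-weighted harmonic mean.
Total thickness L = 10.7 + 3.24 + 4.45 = 18.39 m.
Σ(b_i/K_i) = 10.7/0.118 + 3.24/0.148 + 4.45/8.64 = 113.1 d.
K_eq = L / Σ(b_i/K_i) = 18.39 / 113.1 = 0.1626 m/day.
Q = K_eq · A · (Δh/L) = 0.1626 × 1240 × (8.38/18.39) = 91.89 m³/day.

91.9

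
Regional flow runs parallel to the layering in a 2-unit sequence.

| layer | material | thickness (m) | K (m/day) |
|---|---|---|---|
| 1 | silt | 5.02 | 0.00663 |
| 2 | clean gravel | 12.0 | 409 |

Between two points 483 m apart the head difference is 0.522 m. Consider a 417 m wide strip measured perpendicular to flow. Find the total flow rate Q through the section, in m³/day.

2210

Flow is parallel to layering, so each bed carries its own Darcy discharge and the transmissivities add.
Σ(K_i·b_i) = 0.00663×5.02 + 409×12.0 = 4908 m²/day.
Hydraulic gradient i = Δh / L = 0.522 / 483 = 0.001081.
Q = Σ(K_i·b_i) · W · i = 4908 × 417 × 0.001081 = 2212 m³/day.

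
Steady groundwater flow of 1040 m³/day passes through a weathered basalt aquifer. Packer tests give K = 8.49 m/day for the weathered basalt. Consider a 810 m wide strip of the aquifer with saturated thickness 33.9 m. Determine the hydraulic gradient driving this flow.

Cross-sectional area A = 810 × 33.9 = 27459 m².
From Q = K·A·i, i = Q / (K·A) = 1040 / (8.490 × 27459) = 0.004461.

0.00446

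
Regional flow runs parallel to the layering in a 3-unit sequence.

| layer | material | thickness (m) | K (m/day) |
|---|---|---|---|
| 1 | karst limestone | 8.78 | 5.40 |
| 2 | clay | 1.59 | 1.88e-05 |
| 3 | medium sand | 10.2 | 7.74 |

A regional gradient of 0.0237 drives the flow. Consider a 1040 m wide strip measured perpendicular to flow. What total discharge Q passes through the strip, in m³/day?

Flow is parallel to layering, so each bed carries its own Darcy discharge and the transmissivities add.
Σ(K_i·b_i) = 5.40×8.78 + 1.88e-05×1.59 + 7.74×10.2 = 126.4 m²/day.
Hydraulic gradient i = 0.0237.
Q = Σ(K_i·b_i) · W · i = 126.4 × 1040 × 0.02370 = 3115 m³/day.

3110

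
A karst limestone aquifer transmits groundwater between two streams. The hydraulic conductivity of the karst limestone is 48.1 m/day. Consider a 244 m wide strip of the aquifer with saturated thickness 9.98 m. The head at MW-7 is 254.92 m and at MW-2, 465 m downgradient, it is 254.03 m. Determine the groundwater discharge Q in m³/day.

Cross-sectional area A = 244 × 9.98 = 2435 m².
Hydraulic gradient i = (254.92 − 254.03) / 465 = 0.89 / 465 = 0.001914.
Darcy's law: Q = K · A · i = 48.10 × 2435 × 0.001914 = 224.2 m³/day.

224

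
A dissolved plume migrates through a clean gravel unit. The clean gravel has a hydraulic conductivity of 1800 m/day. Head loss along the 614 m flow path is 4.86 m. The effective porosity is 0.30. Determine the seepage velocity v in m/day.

Hydraulic gradient i = Δh / L = 4.86 / 614 = 0.007915.
Darcy flux q = K · i = 1800 × 0.007915 = 14.25 m/day.
Seepage velocity v = q / n_e = 14.25 / 0.30 = 47.49 m/day.

47.5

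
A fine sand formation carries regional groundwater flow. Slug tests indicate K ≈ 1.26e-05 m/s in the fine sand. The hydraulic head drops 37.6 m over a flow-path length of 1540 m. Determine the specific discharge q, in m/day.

0.0266

Convert K: 1.26e-05 m/s × 86400 = 1.089 m/day.
Hydraulic gradient i = Δh / L = 37.6 / 1540 = 0.02442.
Specific discharge q = K · i = 1.089 × 0.02442 = 0.02658 m/day.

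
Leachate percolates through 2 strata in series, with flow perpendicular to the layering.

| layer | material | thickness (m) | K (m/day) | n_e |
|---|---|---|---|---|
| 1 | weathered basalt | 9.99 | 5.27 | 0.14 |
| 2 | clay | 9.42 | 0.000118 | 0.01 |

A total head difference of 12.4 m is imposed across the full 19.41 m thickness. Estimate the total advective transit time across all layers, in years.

With flow normal to the layers, continuity requires the same specific discharge q through every layer.
Σ(b_i/K_i) = 9.99/5.27 + 9.42/0.000118 = 79832 d.
q = Δh / Σ(b_i/K_i) = 12.4 / 79832 = 0.0001553 m/day.
In each layer the seepage velocity is v_i = q/n_i, so the layer transit time is t_i = b_i·n_i / q:
  layer 1 (weathered basalt): t_1 = 9.99 × 0.14 / 0.0001553 = 9004 d
  layer 2 (clay): t_2 = 9.42 × 0.01 / 0.0001553 = 606.5 d
Total t = Σ t_i = 9611 days = 26.31 years.

26.3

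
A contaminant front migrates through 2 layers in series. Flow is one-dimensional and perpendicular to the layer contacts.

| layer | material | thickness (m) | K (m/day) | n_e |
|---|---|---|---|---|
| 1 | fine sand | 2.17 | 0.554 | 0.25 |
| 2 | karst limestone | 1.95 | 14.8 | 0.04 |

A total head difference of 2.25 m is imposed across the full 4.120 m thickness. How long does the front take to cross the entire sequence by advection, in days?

1.12

With flow normal to the layers, continuity requires the same specific discharge q through every layer.
Σ(b_i/K_i) = 2.17/0.554 + 1.95/14.8 = 4.049 d.
q = Δh / Σ(b_i/K_i) = 2.25 / 4.049 = 0.5557 m/day.
In each layer the seepage velocity is v_i = q/n_i, so the layer transit time is t_i = b_i·n_i / q:
  layer 1 (fine sand): t_1 = 2.17 × 0.25 / 0.5557 = 0.9762 d
  layer 2 (karst limestone): t_2 = 1.95 × 0.04 / 0.5557 = 0.1404 d
Total t = Σ t_i = 1.117 days.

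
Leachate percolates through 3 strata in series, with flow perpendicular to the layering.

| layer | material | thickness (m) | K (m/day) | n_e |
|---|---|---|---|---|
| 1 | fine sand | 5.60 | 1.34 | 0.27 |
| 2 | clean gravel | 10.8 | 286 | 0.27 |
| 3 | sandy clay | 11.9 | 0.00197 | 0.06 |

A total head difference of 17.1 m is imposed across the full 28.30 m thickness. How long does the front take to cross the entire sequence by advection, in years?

4.98

With flow normal to the layers, continuity requires the same specific discharge q through every layer.
Σ(b_i/K_i) = 5.60/1.34 + 10.8/286 + 11.9/0.00197 = 6045 d.
q = Δh / Σ(b_i/K_i) = 17.1 / 6045 = 0.002829 m/day.
In each layer the seepage velocity is v_i = q/n_i, so the layer transit time is t_i = b_i·n_i / q:
  layer 1 (fine sand): t_1 = 5.60 × 0.27 / 0.002829 = 534.5 d
  layer 2 (clean gravel): t_2 = 10.8 × 0.27 / 0.002829 = 1031 d
  layer 3 (sandy clay): t_3 = 11.9 × 0.06 / 0.002829 = 252.4 d
Total t = Σ t_i = 1818 days = 4.977 years.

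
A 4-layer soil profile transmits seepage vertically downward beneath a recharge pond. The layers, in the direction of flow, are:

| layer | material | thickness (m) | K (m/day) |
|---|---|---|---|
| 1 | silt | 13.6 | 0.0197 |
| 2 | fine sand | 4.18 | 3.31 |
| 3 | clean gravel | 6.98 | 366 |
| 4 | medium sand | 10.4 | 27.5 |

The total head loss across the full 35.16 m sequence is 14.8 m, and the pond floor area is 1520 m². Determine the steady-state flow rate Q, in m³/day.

Flow is perpendicular to layering, so the layers act in series and the equivalent K is the thickness-weighted harmonic mean.
Total thickness L = 13.6 + 4.18 + 6.98 + 10.4 = 35.16 m.
Σ(b_i/K_i) = 13.6/0.0197 + 4.18/3.31 + 6.98/366 + 10.4/27.5 = 692.0 d.
K_eq = L / Σ(b_i/K_i) = 35.16 / 692.0 = 0.05081 m/day.
Q = K_eq · A · (Δh/L) = 0.05081 × 1520 × (14.8/35.16) = 32.51 m³/day.

32.5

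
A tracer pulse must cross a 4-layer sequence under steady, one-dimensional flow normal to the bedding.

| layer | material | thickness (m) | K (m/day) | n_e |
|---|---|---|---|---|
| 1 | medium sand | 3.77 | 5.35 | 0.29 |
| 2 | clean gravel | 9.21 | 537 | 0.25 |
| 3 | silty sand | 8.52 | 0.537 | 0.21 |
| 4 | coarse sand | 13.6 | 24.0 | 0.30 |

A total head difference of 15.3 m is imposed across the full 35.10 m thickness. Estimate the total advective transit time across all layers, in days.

With flow normal to the layers, continuity requires the same specific discharge q through every layer.
Σ(b_i/K_i) = 3.77/5.35 + 9.21/537 + 8.52/0.537 + 13.6/24.0 = 17.15 d.
q = Δh / Σ(b_i/K_i) = 15.3 / 17.15 = 0.8919 m/day.
In each layer the seepage velocity is v_i = q/n_i, so the layer transit time is t_i = b_i·n_i / q:
  layer 1 (medium sand): t_1 = 3.77 × 0.29 / 0.8919 = 1.226 d
  layer 2 (clean gravel): t_2 = 9.21 × 0.25 / 0.8919 = 2.582 d
  layer 3 (silty sand): t_3 = 8.52 × 0.21 / 0.8919 = 2.006 d
  layer 4 (coarse sand): t_4 = 13.6 × 0.30 / 0.8919 = 4.575 d
Total t = Σ t_i = 10.39 days.

10.4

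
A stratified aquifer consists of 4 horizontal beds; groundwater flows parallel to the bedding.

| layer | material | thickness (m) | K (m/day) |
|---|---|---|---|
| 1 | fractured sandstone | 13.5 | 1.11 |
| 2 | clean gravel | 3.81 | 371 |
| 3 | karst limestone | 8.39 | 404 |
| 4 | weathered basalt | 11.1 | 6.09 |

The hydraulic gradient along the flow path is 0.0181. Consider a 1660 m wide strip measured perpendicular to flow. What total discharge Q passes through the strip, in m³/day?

Flow is parallel to layering, so each bed carries its own Darcy discharge and the transmissivities add.
Σ(K_i·b_i) = 1.11×13.5 + 371×3.81 + 404×8.39 + 6.09×11.1 = 4886 m²/day.
Hydraulic gradient i = 0.0181.
Q = Σ(K_i·b_i) · W · i = 4886 × 1660 × 0.01810 = 1.468e+05 m³/day.

147000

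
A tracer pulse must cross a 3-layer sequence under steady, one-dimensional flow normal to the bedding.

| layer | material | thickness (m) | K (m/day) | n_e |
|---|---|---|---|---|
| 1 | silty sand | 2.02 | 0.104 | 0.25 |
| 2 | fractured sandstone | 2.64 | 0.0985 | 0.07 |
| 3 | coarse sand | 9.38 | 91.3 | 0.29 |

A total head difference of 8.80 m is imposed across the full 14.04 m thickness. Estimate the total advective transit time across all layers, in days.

18.0

With flow normal to the layers, continuity requires the same specific discharge q through every layer.
Σ(b_i/K_i) = 2.02/0.104 + 2.64/0.0985 + 9.38/91.3 = 46.33 d.
q = Δh / Σ(b_i/K_i) = 8.80 / 46.33 = 0.1900 m/day.
In each layer the seepage velocity is v_i = q/n_i, so the layer transit time is t_i = b_i·n_i / q:
  layer 1 (silty sand): t_1 = 2.02 × 0.25 / 0.1900 = 2.659 d
  layer 2 (fractured sandstone): t_2 = 2.64 × 0.07 / 0.1900 = 0.9729 d
  layer 3 (coarse sand): t_3 = 9.38 × 0.29 / 0.1900 = 14.32 d
Total t = Σ t_i = 17.95 days.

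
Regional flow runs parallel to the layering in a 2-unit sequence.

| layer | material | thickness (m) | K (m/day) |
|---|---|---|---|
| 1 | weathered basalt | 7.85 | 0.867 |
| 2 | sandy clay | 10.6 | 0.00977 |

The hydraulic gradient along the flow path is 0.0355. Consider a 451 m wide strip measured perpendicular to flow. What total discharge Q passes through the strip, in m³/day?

Flow is parallel to layering, so each bed carries its own Darcy discharge and the transmissivities add.
Σ(K_i·b_i) = 0.867×7.85 + 0.00977×10.6 = 6.910 m²/day.
Hydraulic gradient i = 0.0355.
Q = Σ(K_i·b_i) · W · i = 6.910 × 451 × 0.03550 = 110.6 m³/day.

111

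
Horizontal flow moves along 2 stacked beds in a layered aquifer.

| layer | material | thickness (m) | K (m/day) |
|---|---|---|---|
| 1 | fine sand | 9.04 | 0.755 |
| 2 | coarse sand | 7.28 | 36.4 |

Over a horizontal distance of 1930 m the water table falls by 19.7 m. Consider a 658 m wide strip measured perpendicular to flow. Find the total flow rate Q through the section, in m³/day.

Flow is parallel to layering, so each bed carries its own Darcy discharge and the transmissivities add.
Σ(K_i·b_i) = 0.755×9.04 + 36.4×7.28 = 271.8 m²/day.
Hydraulic gradient i = Δh / L = 19.7 / 1930 = 0.01021.
Q = Σ(K_i·b_i) · W · i = 271.8 × 658 × 0.01021 = 1826 m³/day.

1830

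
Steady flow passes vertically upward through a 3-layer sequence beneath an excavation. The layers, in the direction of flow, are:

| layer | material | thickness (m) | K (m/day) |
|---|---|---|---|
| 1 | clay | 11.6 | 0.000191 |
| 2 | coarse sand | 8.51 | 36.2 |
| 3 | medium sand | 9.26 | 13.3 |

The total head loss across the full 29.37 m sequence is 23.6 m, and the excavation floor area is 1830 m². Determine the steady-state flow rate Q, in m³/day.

Flow is perpendicular to layering, so the layers act in series and the equivalent K is the thickness-weighted harmonic mean.
Total thickness L = 11.6 + 8.51 + 9.26 = 29.37 m.
Σ(b_i/K_i) = 11.6/0.000191 + 8.51/36.2 + 9.26/13.3 = 60734 d.
K_eq = L / Σ(b_i/K_i) = 29.37 / 60734 = 0.0004836 m/day.
Q = K_eq · A · (Δh/L) = 0.0004836 × 1830 × (23.6/29.37) = 0.7111 m³/day.

0.711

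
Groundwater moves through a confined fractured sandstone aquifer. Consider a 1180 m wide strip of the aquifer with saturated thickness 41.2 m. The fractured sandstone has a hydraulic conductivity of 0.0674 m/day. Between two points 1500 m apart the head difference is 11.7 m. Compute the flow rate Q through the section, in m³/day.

25.6

Cross-sectional area A = 1180 × 41.2 = 48616 m².
Hydraulic gradient i = Δh / L = 11.7 / 1500 = 0.007800.
Darcy's law: Q = K · A · i = 0.06740 × 48616 × 0.007800 = 25.56 m³/day.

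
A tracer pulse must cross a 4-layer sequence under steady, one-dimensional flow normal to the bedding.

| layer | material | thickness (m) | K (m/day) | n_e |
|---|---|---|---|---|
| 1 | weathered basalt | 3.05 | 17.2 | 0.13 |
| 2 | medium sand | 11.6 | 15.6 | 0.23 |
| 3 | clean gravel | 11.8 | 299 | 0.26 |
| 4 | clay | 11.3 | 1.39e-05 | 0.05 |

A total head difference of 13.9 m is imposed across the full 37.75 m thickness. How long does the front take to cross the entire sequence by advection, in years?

1070

With flow normal to the layers, continuity requires the same specific discharge q through every layer.
Σ(b_i/K_i) = 3.05/17.2 + 11.6/15.6 + 11.8/299 + 11.3/1.39e-05 = 8.130e+05 d.
q = Δh / Σ(b_i/K_i) = 13.9 / 8.130e+05 = 1.710e-05 m/day.
In each layer the seepage velocity is v_i = q/n_i, so the layer transit time is t_i = b_i·n_i / q:
  layer 1 (weathered basalt): t_1 = 3.05 × 0.13 / 1.710e-05 = 23190 d
  layer 2 (medium sand): t_2 = 11.6 × 0.23 / 1.710e-05 = 1.560e+05 d
  layer 3 (clean gravel): t_3 = 11.8 × 0.26 / 1.710e-05 = 1.794e+05 d
  layer 4 (clay): t_4 = 11.3 × 0.05 / 1.710e-05 = 33044 d
Total t = Σ t_i = 3.917e+05 days = 1072 years.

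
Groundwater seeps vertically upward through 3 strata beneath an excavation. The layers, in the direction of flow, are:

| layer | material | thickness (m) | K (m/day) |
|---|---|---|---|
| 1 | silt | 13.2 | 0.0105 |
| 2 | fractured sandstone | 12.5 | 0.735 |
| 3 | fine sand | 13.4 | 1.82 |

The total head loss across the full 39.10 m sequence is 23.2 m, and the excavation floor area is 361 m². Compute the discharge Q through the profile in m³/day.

6.54

Flow is perpendicular to layering, so the layers act in series and the equivalent K is the thickness-weighted harmonic mean.
Total thickness L = 13.2 + 12.5 + 13.4 = 39.10 m.
Σ(b_i/K_i) = 13.2/0.0105 + 12.5/0.735 + 13.4/1.82 = 1282 d.
K_eq = L / Σ(b_i/K_i) = 39.10 / 1282 = 0.03051 m/day.
Q = K_eq · A · (Δh/L) = 0.03051 × 361 × (23.2/39.10) = 6.535 m³/day.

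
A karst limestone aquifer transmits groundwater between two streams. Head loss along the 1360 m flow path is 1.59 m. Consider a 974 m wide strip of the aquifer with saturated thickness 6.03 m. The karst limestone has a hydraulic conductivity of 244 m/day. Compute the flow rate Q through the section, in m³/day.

1680

Cross-sectional area A = 974 × 6.03 = 5873 m².
Hydraulic gradient i = Δh / L = 1.59 / 1360 = 0.001169.
Darcy's law: Q = K · A · i = 244.0 × 5873 × 0.001169 = 1675 m³/day.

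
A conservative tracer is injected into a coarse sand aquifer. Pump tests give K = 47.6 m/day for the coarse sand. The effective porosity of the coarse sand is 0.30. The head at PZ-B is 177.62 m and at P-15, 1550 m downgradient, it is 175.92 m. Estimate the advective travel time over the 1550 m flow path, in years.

Hydraulic gradient i = (177.62 − 175.92) / 1550 = 1.7 / 1550 = 0.001097.
Darcy flux q = K · i = 47.60 × 0.001097 = 0.05221 m/day.
Seepage velocity v = q / n_e = 0.05221 / 0.30 = 0.1740 m/day.
Travel time t = L / v = 1550 / 0.1740 = 8907 days = 24.39 years.

24.4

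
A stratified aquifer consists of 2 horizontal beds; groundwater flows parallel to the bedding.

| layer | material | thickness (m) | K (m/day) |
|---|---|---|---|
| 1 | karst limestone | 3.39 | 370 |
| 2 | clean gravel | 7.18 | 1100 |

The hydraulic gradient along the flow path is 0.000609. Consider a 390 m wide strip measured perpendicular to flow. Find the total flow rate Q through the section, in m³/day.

2170

Flow is parallel to layering, so each bed carries its own Darcy discharge and the transmissivities add.
Σ(K_i·b_i) = 370×3.39 + 1100×7.18 = 9152 m²/day.
Hydraulic gradient i = 0.000609.
Q = Σ(K_i·b_i) · W · i = 9152 × 390 × 0.0006090 = 2174 m³/day.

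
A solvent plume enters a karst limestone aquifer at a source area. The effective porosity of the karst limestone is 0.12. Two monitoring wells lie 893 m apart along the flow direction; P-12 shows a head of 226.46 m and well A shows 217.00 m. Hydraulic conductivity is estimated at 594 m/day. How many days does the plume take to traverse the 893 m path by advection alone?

17.0

Hydraulic gradient i = (226.46 − 217.00) / 893 = 9.46 / 893 = 0.01059.
Darcy flux q = K · i = 594.0 × 0.01059 = 6.293 m/day.
Seepage velocity v = q / n_e = 6.293 / 0.12 = 52.44 m/day.
Travel time t = L / v = 893 / 52.44 = 17.03 days.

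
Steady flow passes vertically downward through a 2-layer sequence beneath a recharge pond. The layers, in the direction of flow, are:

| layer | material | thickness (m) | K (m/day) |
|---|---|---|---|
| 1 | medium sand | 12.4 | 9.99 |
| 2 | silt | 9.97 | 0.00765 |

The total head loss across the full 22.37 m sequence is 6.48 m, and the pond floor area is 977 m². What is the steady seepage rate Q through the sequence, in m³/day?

4.85

Flow is perpendicular to layering, so the layers act in series and the equivalent K is the thickness-weighted harmonic mean.
Total thickness L = 12.4 + 9.97 = 22.37 m.
Σ(b_i/K_i) = 12.4/9.99 + 9.97/0.00765 = 1305 d.
K_eq = L / Σ(b_i/K_i) = 22.37 / 1305 = 0.01715 m/day.
Q = K_eq · A · (Δh/L) = 0.01715 × 977 × (6.48/22.37) = 4.853 m³/day.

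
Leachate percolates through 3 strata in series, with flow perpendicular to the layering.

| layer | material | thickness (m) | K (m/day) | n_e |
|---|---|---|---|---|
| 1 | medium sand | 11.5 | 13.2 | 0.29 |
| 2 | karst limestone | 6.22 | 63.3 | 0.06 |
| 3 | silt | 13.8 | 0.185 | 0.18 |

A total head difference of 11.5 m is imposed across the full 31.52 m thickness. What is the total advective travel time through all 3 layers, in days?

40.7

With flow normal to the layers, continuity requires the same specific discharge q through every layer.
Σ(b_i/K_i) = 11.5/13.2 + 6.22/63.3 + 13.8/0.185 = 75.56 d.
q = Δh / Σ(b_i/K_i) = 11.5 / 75.56 = 0.1522 m/day.
In each layer the seepage velocity is v_i = q/n_i, so the layer transit time is t_i = b_i·n_i / q:
  layer 1 (medium sand): t_1 = 11.5 × 0.29 / 0.1522 = 21.91 d
  layer 2 (karst limestone): t_2 = 6.22 × 0.06 / 0.1522 = 2.452 d
  layer 3 (silt): t_3 = 13.8 × 0.18 / 0.1522 = 16.32 d
Total t = Σ t_i = 40.69 days.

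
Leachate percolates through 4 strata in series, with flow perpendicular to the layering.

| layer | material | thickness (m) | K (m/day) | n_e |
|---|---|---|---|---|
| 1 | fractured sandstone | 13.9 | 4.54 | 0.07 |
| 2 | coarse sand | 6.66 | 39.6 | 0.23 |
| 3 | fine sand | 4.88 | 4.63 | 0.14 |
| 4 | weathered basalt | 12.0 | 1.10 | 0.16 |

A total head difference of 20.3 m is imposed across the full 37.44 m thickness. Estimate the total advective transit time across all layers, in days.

3.82

With flow normal to the layers, continuity requires the same specific discharge q through every layer.
Σ(b_i/K_i) = 13.9/4.54 + 6.66/39.6 + 4.88/4.63 + 12.0/1.10 = 15.19 d.
q = Δh / Σ(b_i/K_i) = 20.3 / 15.19 = 1.336 m/day.
In each layer the seepage velocity is v_i = q/n_i, so the layer transit time is t_i = b_i·n_i / q:
  layer 1 (fractured sandstone): t_1 = 13.9 × 0.07 / 1.336 = 0.7282 d
  layer 2 (coarse sand): t_2 = 6.66 × 0.23 / 1.336 = 1.146 d
  layer 3 (fine sand): t_3 = 4.88 × 0.14 / 1.336 = 0.5113 d
  layer 4 (weathered basalt): t_4 = 12.0 × 0.16 / 1.336 = 1.437 d
Total t = Σ t_i = 3.823 days.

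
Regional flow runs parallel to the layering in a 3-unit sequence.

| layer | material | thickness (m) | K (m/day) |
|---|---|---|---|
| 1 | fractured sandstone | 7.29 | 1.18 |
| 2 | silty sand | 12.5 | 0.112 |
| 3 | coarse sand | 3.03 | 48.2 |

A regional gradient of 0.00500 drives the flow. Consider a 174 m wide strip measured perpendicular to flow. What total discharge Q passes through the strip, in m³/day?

Flow is parallel to layering, so each bed carries its own Darcy discharge and the transmissivities add.
Σ(K_i·b_i) = 1.18×7.29 + 0.112×12.5 + 48.2×3.03 = 156.0 m²/day.
Hydraulic gradient i = 0.00500.
Q = Σ(K_i·b_i) · W · i = 156.0 × 174 × 0.005000 = 135.8 m³/day.

136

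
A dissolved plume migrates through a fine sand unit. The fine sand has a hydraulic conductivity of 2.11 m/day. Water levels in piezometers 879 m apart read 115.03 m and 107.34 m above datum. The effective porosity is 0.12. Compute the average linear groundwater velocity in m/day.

0.154

Hydraulic gradient i = (115.03 − 107.34) / 879 = 7.69 / 879 = 0.008749.
Darcy flux q = K · i = 2.110 × 0.008749 = 0.01846 m/day.
Seepage velocity v = q / n_e = 0.01846 / 0.12 = 0.1538 m/day.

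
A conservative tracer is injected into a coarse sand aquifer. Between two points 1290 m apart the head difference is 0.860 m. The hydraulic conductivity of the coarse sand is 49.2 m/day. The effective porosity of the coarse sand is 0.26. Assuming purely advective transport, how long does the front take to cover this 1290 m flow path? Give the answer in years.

Hydraulic gradient i = Δh / L = 0.860 / 1290 = 0.0006667.
Darcy flux q = K · i = 49.20 × 0.0006667 = 0.03280 m/day.
Seepage velocity v = q / n_e = 0.03280 / 0.26 = 0.1262 m/day.
Travel time t = L / v = 1290 / 0.1262 = 10226 days = 28.00 years.

28.0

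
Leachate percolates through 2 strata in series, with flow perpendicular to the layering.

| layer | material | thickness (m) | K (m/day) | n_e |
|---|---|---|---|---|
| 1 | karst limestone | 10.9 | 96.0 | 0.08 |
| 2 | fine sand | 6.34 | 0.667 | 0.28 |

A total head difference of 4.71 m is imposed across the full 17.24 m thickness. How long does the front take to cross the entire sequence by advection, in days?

5.41

With flow normal to the layers, continuity requires the same specific discharge q through every layer.
Σ(b_i/K_i) = 10.9/96.0 + 6.34/0.667 = 9.619 d.
q = Δh / Σ(b_i/K_i) = 4.71 / 9.619 = 0.4897 m/day.
In each layer the seepage velocity is v_i = q/n_i, so the layer transit time is t_i = b_i·n_i / q:
  layer 1 (karst limestone): t_1 = 10.9 × 0.08 / 0.4897 = 1.781 d
  layer 2 (fine sand): t_2 = 6.34 × 0.28 / 0.4897 = 3.625 d
Total t = Σ t_i = 5.406 days.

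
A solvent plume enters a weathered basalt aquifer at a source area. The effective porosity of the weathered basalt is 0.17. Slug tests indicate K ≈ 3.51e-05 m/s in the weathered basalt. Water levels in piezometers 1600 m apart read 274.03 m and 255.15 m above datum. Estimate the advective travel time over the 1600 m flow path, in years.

20.8

Convert K: 3.51e-05 m/s × 86400 = 3.033 m/day.
Hydraulic gradient i = (274.03 − 255.15) / 1600 = 18.88 / 1600 = 0.01180.
Darcy flux q = K · i = 3.033 × 0.01180 = 0.03579 m/day.
Seepage velocity v = q / n_e = 0.03579 / 0.17 = 0.2105 m/day.
Travel time t = L / v = 1600 / 0.2105 = 7601 days = 20.81 years.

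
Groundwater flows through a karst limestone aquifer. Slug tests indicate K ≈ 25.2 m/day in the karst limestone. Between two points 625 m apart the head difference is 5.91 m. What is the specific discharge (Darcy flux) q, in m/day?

0.238

Hydraulic gradient i = Δh / L = 5.91 / 625 = 0.009456.
Specific discharge q = K · i = 25.20 × 0.009456 = 0.2383 m/day.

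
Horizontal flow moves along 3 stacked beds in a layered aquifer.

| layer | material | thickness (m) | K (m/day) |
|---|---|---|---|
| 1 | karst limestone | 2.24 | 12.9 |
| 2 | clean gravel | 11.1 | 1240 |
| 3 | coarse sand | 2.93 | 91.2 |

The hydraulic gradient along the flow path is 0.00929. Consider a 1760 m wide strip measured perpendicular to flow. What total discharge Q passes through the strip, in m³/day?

230000

Flow is parallel to layering, so each bed carries its own Darcy discharge and the transmissivities add.
Σ(K_i·b_i) = 12.9×2.24 + 1240×11.1 + 91.2×2.93 = 14060 m²/day.
Hydraulic gradient i = 0.00929.
Q = Σ(K_i·b_i) · W · i = 14060 × 1760 × 0.009290 = 2.299e+05 m³/day.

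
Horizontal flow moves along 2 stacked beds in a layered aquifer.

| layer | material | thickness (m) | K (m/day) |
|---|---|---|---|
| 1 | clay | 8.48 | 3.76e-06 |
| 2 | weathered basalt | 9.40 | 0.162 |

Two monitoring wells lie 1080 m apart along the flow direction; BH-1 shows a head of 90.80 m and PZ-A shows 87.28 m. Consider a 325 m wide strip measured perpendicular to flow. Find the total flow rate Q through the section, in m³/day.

1.61

Flow is parallel to layering, so each bed carries its own Darcy discharge and the transmissivities add.
Σ(K_i·b_i) = 3.76e-06×8.48 + 0.162×9.40 = 1.523 m²/day.
Hydraulic gradient i = (90.80 − 87.28) / 1080 = 3.52 / 1080 = 0.003259.
Q = Σ(K_i·b_i) · W · i = 1.523 × 325 × 0.003259 = 1.613 m³/day.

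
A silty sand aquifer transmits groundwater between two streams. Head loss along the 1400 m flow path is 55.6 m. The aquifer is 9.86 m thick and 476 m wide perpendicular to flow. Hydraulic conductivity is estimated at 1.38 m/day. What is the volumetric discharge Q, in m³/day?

Cross-sectional area A = 476 × 9.86 = 4693 m².
Hydraulic gradient i = Δh / L = 55.6 / 1400 = 0.03971.
Darcy's law: Q = K · A · i = 1.380 × 4693 × 0.03971 = 257.2 m³/day.

257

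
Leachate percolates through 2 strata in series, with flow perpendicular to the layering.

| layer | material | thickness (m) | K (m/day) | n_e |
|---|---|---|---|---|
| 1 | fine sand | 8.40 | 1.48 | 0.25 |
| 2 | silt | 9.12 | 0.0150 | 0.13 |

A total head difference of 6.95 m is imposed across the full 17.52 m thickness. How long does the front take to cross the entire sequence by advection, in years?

With flow normal to the layers, continuity requires the same specific discharge q through every layer.
Σ(b_i/K_i) = 8.40/1.48 + 9.12/0.0150 = 613.7 d.
q = Δh / Σ(b_i/K_i) = 6.95 / 613.7 = 0.01133 m/day.
In each layer the seepage velocity is v_i = q/n_i, so the layer transit time is t_i = b_i·n_i / q:
  layer 1 (fine sand): t_1 = 8.40 × 0.25 / 0.01133 = 185.4 d
  layer 2 (silt): t_2 = 9.12 × 0.13 / 0.01133 = 104.7 d
Total t = Σ t_i = 290.1 days = 0.7943 years.

0.794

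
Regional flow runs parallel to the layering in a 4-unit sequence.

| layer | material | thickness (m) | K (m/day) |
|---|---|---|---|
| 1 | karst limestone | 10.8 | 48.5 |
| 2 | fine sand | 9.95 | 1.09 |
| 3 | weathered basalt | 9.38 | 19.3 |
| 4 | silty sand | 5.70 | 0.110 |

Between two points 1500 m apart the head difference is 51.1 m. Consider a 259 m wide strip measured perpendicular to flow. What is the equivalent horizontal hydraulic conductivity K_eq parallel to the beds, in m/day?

Flow is parallel to layering, so each bed carries its own Darcy discharge and the transmissivities add.
Σ(K_i·b_i) = 48.5×10.8 + 1.09×9.95 + 19.3×9.38 + 0.110×5.70 = 716.3 m²/day.
Total thickness b = 35.83 m, so K_eq = Σ(K_i·b_i)/b = 19.99 m/day.

20.0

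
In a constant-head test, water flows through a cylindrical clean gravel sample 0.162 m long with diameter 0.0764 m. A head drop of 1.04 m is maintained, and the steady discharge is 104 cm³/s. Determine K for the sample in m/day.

Cross-sectional area A = π·(d/2)² = π × (0.0764/2)² = 0.004584 m².
Convert discharge: 104 cm³/s = 0.0001040 m³/s.
Darcy's law rearranged: K = Q·L / (A·Δh) = 0.0001040 × 0.162 / (0.004584 × 1.04) = 0.003534 m/s = 305.3 m/day.

305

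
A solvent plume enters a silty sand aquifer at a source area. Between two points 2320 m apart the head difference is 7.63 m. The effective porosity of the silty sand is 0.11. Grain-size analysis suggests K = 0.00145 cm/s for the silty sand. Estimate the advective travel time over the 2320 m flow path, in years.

170

Convert K: 0.00145 cm/s × 864 = 1.253 m/day.
Hydraulic gradient i = Δh / L = 7.63 / 2320 = 0.003289.
Darcy flux q = K · i = 1.253 × 0.003289 = 0.004120 m/day.
Seepage velocity v = q / n_e = 0.004120 / 0.11 = 0.03746 m/day.
Travel time t = L / v = 2320 / 0.03746 = 61939 days = 169.6 years.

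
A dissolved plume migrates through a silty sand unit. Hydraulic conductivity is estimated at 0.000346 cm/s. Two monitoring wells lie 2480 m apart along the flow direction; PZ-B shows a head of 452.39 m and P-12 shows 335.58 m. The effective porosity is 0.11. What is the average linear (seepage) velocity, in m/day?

Convert K: 0.000346 cm/s × 864 = 0.2989 m/day.
Hydraulic gradient i = (452.39 − 335.58) / 2480 = 116.81 / 2480 = 0.04710.
Darcy flux q = K · i = 0.2989 × 0.04710 = 0.01408 m/day.
Seepage velocity v = q / n_e = 0.01408 / 0.11 = 0.1280 m/day.

0.128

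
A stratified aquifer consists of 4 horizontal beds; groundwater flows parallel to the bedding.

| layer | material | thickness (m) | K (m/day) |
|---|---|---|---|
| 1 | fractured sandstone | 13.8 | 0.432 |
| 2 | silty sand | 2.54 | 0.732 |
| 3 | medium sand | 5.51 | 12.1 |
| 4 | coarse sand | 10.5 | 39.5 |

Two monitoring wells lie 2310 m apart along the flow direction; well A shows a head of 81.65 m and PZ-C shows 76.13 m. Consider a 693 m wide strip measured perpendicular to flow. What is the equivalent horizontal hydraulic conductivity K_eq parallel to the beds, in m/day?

15.1

Flow is parallel to layering, so each bed carries its own Darcy discharge and the transmissivities add.
Σ(K_i·b_i) = 0.432×13.8 + 0.732×2.54 + 12.1×5.51 + 39.5×10.5 = 489.2 m²/day.
Total thickness b = 32.35 m, so K_eq = Σ(K_i·b_i)/b = 15.12 m/day.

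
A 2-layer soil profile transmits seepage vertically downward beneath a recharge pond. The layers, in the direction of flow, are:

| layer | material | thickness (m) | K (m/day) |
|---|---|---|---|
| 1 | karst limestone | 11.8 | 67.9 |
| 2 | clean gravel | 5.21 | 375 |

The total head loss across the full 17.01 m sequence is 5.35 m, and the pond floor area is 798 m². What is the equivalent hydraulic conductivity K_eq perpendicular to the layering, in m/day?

90.6

Flow is perpendicular to layering, so the layers act in series and the equivalent K is the thickness-weighted harmonic mean.
Total thickness L = 11.8 + 5.21 = 17.01 m.
Σ(b_i/K_i) = 11.8/67.9 + 5.21/375 = 0.1877 d.
K_eq = L / Σ(b_i/K_i) = 17.01 / 0.1877 = 90.63 m/day.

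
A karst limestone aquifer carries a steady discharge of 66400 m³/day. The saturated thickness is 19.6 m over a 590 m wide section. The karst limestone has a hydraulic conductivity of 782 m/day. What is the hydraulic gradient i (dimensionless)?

0.00734

Cross-sectional area A = 590 × 19.6 = 11564 m².
From Q = K·A·i, i = Q / (K·A) = 66400 / (782.0 × 11564) = 0.007343.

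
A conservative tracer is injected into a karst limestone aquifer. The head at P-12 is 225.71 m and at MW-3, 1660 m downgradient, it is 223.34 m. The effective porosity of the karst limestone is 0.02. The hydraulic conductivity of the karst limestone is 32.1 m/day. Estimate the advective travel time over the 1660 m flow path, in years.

Hydraulic gradient i = (225.71 − 223.34) / 1660 = 2.37 / 1660 = 0.001428.
Darcy flux q = K · i = 32.10 × 0.001428 = 0.04583 m/day.
Seepage velocity v = q / n_e = 0.04583 / 0.02 = 2.291 m/day.
Travel time t = L / v = 1660 / 2.291 = 724.4 days = 1.983 years.

1.98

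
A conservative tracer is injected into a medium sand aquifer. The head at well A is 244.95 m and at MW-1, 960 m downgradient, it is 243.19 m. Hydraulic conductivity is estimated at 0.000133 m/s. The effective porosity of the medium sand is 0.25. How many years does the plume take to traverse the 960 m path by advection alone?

31.2

Convert K: 0.000133 m/s × 86400 = 11.49 m/day.
Hydraulic gradient i = (244.95 − 243.19) / 960 = 1.76 / 960 = 0.001833.
Darcy flux q = K · i = 11.49 × 0.001833 = 0.02107 m/day.
Seepage velocity v = q / n_e = 0.02107 / 0.25 = 0.08427 m/day.
Travel time t = L / v = 960 / 0.08427 = 11392 days = 31.19 years.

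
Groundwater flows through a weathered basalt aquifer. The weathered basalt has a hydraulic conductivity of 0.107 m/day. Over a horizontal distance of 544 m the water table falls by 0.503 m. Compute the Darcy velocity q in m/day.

9.89e-05

Hydraulic gradient i = Δh / L = 0.503 / 544 = 0.0009246.
Specific discharge q = K · i = 0.1070 × 0.0009246 = 9.894e-05 m/day.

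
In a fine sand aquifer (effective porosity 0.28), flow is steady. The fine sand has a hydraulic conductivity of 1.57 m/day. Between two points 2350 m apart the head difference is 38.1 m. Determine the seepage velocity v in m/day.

Hydraulic gradient i = Δh / L = 38.1 / 2350 = 0.01621.
Darcy flux q = K · i = 1.570 × 0.01621 = 0.02545 m/day.
Seepage velocity v = q / n_e = 0.02545 / 0.28 = 0.09091 m/day.

0.0909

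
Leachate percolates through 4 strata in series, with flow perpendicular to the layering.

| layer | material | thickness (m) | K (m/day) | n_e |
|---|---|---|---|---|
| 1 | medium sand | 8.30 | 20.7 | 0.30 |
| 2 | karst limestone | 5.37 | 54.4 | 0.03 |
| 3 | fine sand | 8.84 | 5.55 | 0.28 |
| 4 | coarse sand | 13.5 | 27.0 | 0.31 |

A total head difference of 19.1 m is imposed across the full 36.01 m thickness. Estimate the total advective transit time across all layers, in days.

1.26

With flow normal to the layers, continuity requires the same specific discharge q through every layer.
Σ(b_i/K_i) = 8.30/20.7 + 5.37/54.4 + 8.84/5.55 + 13.5/27.0 = 2.592 d.
q = Δh / Σ(b_i/K_i) = 19.1 / 2.592 = 7.367 m/day.
In each layer the seepage velocity is v_i = q/n_i, so the layer transit time is t_i = b_i·n_i / q:
  layer 1 (medium sand): t_1 = 8.30 × 0.30 / 7.367 = 0.3380 d
  layer 2 (karst limestone): t_2 = 5.37 × 0.03 / 7.367 = 0.02187 d
  layer 3 (fine sand): t_3 = 8.84 × 0.28 / 7.367 = 0.3360 d
  layer 4 (coarse sand): t_4 = 13.5 × 0.31 / 7.367 = 0.5680 d
Total t = Σ t_i = 1.264 days.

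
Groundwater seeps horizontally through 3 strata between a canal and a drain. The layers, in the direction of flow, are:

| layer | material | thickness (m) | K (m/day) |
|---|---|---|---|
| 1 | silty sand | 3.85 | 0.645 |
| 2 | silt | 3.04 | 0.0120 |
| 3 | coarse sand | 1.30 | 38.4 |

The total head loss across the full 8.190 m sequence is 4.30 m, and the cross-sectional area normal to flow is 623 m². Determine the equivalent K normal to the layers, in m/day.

Flow is perpendicular to layering, so the layers act in series and the equivalent K is the thickness-weighted harmonic mean.
Total thickness L = 3.85 + 3.04 + 1.30 = 8.190 m.
Σ(b_i/K_i) = 3.85/0.645 + 3.04/0.0120 + 1.30/38.4 = 259.3 d.
K_eq = L / Σ(b_i/K_i) = 8.190 / 259.3 = 0.03158 m/day.

0.0316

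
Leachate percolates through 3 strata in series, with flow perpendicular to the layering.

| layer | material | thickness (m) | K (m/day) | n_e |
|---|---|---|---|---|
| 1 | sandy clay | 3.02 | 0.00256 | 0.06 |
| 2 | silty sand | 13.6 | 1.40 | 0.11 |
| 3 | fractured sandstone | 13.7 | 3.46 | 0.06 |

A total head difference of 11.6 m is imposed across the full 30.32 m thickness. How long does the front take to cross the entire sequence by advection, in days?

257

With flow normal to the layers, continuity requires the same specific discharge q through every layer.
Σ(b_i/K_i) = 3.02/0.00256 + 13.6/1.40 + 13.7/3.46 = 1193 d.
q = Δh / Σ(b_i/K_i) = 11.6 / 1193 = 0.009720 m/day.
In each layer the seepage velocity is v_i = q/n_i, so the layer transit time is t_i = b_i·n_i / q:
  layer 1 (sandy clay): t_1 = 3.02 × 0.06 / 0.009720 = 18.64 d
  layer 2 (silty sand): t_2 = 13.6 × 0.11 / 0.009720 = 153.9 d
  layer 3 (fractured sandstone): t_3 = 13.7 × 0.06 / 0.009720 = 84.56 d
Total t = Σ t_i = 257.1 days.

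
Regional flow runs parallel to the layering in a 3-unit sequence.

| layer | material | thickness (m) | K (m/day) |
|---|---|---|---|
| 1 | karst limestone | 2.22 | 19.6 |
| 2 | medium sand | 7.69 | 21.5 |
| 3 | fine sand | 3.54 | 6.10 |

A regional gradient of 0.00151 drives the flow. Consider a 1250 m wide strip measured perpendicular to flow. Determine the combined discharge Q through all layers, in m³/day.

Flow is parallel to layering, so each bed carries its own Darcy discharge and the transmissivities add.
Σ(K_i·b_i) = 19.6×2.22 + 21.5×7.69 + 6.10×3.54 = 230.4 m²/day.
Hydraulic gradient i = 0.00151.
Q = Σ(K_i·b_i) · W · i = 230.4 × 1250 × 0.001510 = 435.0 m³/day.

435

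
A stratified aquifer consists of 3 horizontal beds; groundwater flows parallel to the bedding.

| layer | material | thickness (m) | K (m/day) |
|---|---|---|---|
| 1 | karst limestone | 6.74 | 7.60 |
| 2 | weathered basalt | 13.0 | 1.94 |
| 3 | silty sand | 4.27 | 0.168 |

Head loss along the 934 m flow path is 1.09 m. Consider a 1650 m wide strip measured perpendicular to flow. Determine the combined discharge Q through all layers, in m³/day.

149

Flow is parallel to layering, so each bed carries its own Darcy discharge and the transmissivities add.
Σ(K_i·b_i) = 7.60×6.74 + 1.94×13.0 + 0.168×4.27 = 77.16 m²/day.
Hydraulic gradient i = Δh / L = 1.09 / 934 = 0.001167.
Q = Σ(K_i·b_i) · W · i = 77.16 × 1650 × 0.001167 = 148.6 m³/day.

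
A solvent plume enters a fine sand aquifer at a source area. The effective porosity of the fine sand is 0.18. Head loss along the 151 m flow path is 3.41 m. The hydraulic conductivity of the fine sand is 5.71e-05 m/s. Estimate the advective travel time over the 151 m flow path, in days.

244

Convert K: 5.71e-05 m/s × 86400 = 4.933 m/day.
Hydraulic gradient i = Δh / L = 3.41 / 151 = 0.02258.
Darcy flux q = K · i = 4.933 × 0.02258 = 0.1114 m/day.
Seepage velocity v = q / n_e = 0.1114 / 0.18 = 0.6189 m/day.
Travel time t = L / v = 151 / 0.6189 = 244.0 days.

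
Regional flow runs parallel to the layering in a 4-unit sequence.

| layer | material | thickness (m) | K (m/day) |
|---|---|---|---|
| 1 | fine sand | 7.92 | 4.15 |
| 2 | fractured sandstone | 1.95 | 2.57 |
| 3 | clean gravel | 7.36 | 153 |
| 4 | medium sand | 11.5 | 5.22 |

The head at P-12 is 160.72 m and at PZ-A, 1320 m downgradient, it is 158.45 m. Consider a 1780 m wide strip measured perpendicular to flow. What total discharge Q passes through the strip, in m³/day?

3750

Flow is parallel to layering, so each bed carries its own Darcy discharge and the transmissivities add.
Σ(K_i·b_i) = 4.15×7.92 + 2.57×1.95 + 153×7.36 + 5.22×11.5 = 1224 m²/day.
Hydraulic gradient i = (160.72 − 158.45) / 1320 = 2.27 / 1320 = 0.001720.
Q = Σ(K_i·b_i) · W · i = 1224 × 1780 × 0.001720 = 3747 m³/day.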